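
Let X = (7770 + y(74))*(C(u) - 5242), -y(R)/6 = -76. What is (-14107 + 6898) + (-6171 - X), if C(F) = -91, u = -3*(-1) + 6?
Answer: 43855878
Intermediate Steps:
u = 9 (u = 3 + 6 = 9)
y(R) = 456 (y(R) = -6*(-76) = 456)
X = -43869258 (X = (7770 + 456)*(-91 - 5242) = 8226*(-5333) = -43869258)
(-14107 + 6898) + (-6171 - X) = (-14107 + 6898) + (-6171 - 1*(-43869258)) = -7209 + (-6171 + 43869258) = -7209 + 43863087 = 43855878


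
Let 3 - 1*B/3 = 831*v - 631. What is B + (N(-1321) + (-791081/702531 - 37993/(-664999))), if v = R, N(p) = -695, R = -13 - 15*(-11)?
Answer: -176468844856316537/467182412469 ≈ -3.7773e+5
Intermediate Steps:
R = 152 (R = -13 + 165 = 152)
v = 152
B = -377034 (B = 9 - 3*(831*152 - 631) = 9 - 3*(126312 - 631) = 9 - 3*125681 = 9 - 377043 = -377034)
B + (N(-1321) + (-791081/702531 - 37993/(-664999))) = -377034 + (-695 + (-791081/702531 - 37993/(-664999))) = -377034 + (-695 + (-791081*1/702531 - 37993*(-1/664999))) = -377034 + (-695 + (-791081/702531 + 37993/664999)) = -377034 + (-695 - 499376813636/467182412469) = -377034 - 325191153479591/467182412469 = -176468844856316537/467182412469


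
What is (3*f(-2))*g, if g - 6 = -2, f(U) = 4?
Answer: 48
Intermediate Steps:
g = 4 (g = 6 - 2 = 4)
(3*f(-2))*g = (3*4)*4 = 12*4 = 48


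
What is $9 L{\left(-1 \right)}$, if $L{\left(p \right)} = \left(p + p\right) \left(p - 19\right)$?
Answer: $360$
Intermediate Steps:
$L{\left(p \right)} = 2 p \left(-19 + p\right)$
$9 L{\left(-1 \right)} = 9 \cdot 2 \left(-1\right) \left(-19 - 1\right) = 9 \cdot 2 \left(-1\right) \left(-20\right) = 9 \cdot 40 = 360$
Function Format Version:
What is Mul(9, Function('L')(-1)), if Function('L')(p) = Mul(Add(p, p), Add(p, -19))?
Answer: 360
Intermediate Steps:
Function('L')(p) = Mul(2, p, Add(-19, p)) (Function('L')(p) = Mul(Mul(2, p), Add(-19, p)) = Mul(2, p, Add(-19, p)))
Mul(9, Function('L')(-1)) = Mul(9, Mul(2, -1, Add(-19, -1))) = Mul(9, Mul(2, -1, -20)) = Mul(9, 40) = 360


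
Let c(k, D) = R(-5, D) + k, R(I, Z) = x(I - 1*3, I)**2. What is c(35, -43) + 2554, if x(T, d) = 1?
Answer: 2590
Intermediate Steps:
R(I, Z) = 1 (R(I, Z) = 1**2 = 1)
c(k, D) = 1 + k
c(35, -43) + 2554 = (1 + 35) + 2554 = 36 + 2554 = 2590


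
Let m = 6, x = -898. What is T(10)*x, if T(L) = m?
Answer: -5388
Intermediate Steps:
T(L) = 6
T(10)*x = 6*(-898) = -5388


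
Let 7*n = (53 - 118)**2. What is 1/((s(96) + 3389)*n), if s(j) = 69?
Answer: 1/2087150 ≈ 4.7912e-7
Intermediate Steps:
n = 4225/7 (n = (53 - 118)**2/7 = (1/7)*(-65)**2 = (1/7)*4225 = 4225/7 ≈ 603.57)
1/((s(96) + 3389)*n) = 1/((69 + 3389)*(4225/7)) = (7/4225)/3458 = (1/3458)*(7/4225) = 1/2087150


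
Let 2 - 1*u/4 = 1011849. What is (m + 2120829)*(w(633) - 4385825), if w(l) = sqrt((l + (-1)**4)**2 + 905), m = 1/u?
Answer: -37647122898516472075/4047388 + 8583817844651*sqrt(402861)/4047388 ≈ -9.3002e+12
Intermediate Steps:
u = -4047388 (u = 8 - 4*1011849 = 8 - 4047396 = -4047388)
m = -1/4047388 (m = 1/(-4047388) = -1/4047388 ≈ -2.4707e-7)
w(l) = sqrt(905 + (1 + l)**2) (w(l) = sqrt((l + 1)**2 + 905) = sqrt((1 + l)**2 + 905) = sqrt(905 + (1 + l)**2))
(m + 2120829)*(w(633) - 4385825) = (-1/4047388 + 2120829)*(sqrt(905 + (1 + 633)**2) - 4385825) = 8583817844651*(sqrt(905 + 634**2) - 4385825)/4047388 = 8583817844651*(sqrt(905 + 401956) - 4385825)/4047388 = 8583817844651*(sqrt(402861) - 4385825)/4047388 = 8583817844651*(-4385825 + sqrt(402861))/4047388 = -37647122898516472075/4047388 + 8583817844651*sqrt(402861)/4047388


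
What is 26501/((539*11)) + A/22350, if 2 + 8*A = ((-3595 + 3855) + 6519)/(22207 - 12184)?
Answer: 47492692052357/10625434419600 ≈ 4.4697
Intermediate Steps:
A = -13267/80184 (A = -¼ + (((-3595 + 3855) + 6519)/(22207 - 12184))/8 = -¼ + ((260 + 6519)/10023)/8 = -¼ + (6779*(1/10023))/8 = -¼ + (⅛)*(6779/10023) = -¼ + 6779/80184 = -13267/80184 ≈ -0.16546)
26501/((539*11)) + A/22350 = 26501/((539*11)) - 13267/80184/22350 = 26501/5929 - 13267/80184*1/22350 = 26501*(1/5929) - 13267/1792112400 = 26501/5929 - 13267/1792112400 = 47492692052357/10625434419600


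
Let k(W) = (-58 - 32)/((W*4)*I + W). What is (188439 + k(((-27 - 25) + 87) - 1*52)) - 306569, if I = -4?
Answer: -2008216/17 ≈ -1.1813e+5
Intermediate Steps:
k(W) = 6/W (k(W) = (-58 - 32)/((W*4)*(-4) + W) = -90/((4*W)*(-4) + W) = -90/(-16*W + W) = -90*(-1/(15*W)) = -(-6)/W = 6/W)
(188439 + k(((-27 - 25) + 87) - 1*52)) - 306569 = (188439 + 6/(((-27 - 25) + 87) - 1*52)) - 306569 = (188439 + 6/((-52 + 87) - 52)) - 306569 = (188439 + 6/(35 - 52)) - 306569 = (188439 + 6/(-17)) - 306569 = (188439 + 6*(-1/17)) - 306569 = (188439 - 6/17) - 306569 = 3203457/17 - 306569 = -2008216/17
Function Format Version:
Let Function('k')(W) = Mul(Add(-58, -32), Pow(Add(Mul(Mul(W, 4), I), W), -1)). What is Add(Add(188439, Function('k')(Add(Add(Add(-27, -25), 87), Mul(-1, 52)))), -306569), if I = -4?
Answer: Rational(-2008216, 17) ≈ -1.1813e+5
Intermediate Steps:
Function('k')(W) = Mul(6, Pow(W, -1)) (Function('k')(W) = Mul(Add(-58, -32), Pow(Add(Mul(Mul(W, 4), -4), W), -1)) = Mul(-90, Pow(Add(Mul(Mul(4, W), -4), W), -1)) = Mul(-90, Pow(Add(Mul(-16, W), W), -1)) = Mul(-90, Pow(Mul(-15, W), -1)) = Mul(-90, Mul(Rational(-1, 15), Pow(W, -1))) = Mul(6, Pow(W, -1)))
Add(Add(188439, Function('k')(Add(Add(Add(-27, -25), 87), Mul(-1, 52)))), -306569) = Add(Add(188439, Mul(6, Pow(Add(Add(Add(-27, -25), 87), Mul(-1, 52)), -1))), -306569) = Add(Add(188439, Mul(6, Pow(Add(Add(-52, 87), -52), -1))), -306569) = Add(Add(188439, Mul(6, Pow(Add(35, -52), -1))), -306569) = Add(Add(188439, Mul(6, Pow(-17, -1))), -306569) = Add(Add(188439, Mul(6, Rational(-1, 17))), -306569) = Add(Add(188439, Rational(-6, 17)), -306569) = Add(Rational(3203457, 17), -306569) = Rational(-2008216, 17)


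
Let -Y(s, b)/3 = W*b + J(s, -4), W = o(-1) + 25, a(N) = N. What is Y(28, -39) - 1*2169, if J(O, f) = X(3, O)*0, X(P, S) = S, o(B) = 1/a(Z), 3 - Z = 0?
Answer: 795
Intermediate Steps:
Z = 3 (Z = 3 - 1*0 = 3 + 0 = 3)
o(B) = ⅓ (o(B) = 1/3 = ⅓)
W = 76/3 (W = ⅓ + 25 = 76/3 ≈ 25.333)
J(O, f) = 0 (J(O, f) = O*0 = 0)
Y(s, b) = -76*b (Y(s, b) = -3*(76*b/3 + 0) = -76*b)
Y(28, -39) - 1*2169 = -76*(-39) - 1*2169 = 2964 - 2169 = 795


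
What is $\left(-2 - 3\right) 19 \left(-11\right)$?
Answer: $1045$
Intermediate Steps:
$\left(-2 - 3\right) 19 \left(-11\right) = \left(-5\right) 19 \left(-11\right) = \left(-95\right) \left(-11\right) = 1045$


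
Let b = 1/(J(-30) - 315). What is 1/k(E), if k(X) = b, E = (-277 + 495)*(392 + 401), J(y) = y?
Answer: -345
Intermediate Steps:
E = 172874 (E = 218*793 = 172874)
b = -1/345 (b = 1/(-30 - 315) = 1/(-345) = -1/345 ≈ -0.0028986)
k(X) = -1/345
1/k(E) = 1/(-1/345) = -345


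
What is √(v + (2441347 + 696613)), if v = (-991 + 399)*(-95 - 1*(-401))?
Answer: 2*√739202 ≈ 1719.5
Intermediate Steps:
v = -181152 (v = -592*(-95 + 401) = -592*306 = -181152)
√(v + (2441347 + 696613)) = √(-181152 + (2441347 + 696613)) = √(-181152 + 3137960) = √2956808 = 2*√739202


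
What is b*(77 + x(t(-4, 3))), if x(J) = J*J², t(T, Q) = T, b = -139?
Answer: -1807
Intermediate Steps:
x(J) = J³
b*(77 + x(t(-4, 3))) = -139*(77 + (-4)³) = -139*(77 - 64) = -139*13 = -1807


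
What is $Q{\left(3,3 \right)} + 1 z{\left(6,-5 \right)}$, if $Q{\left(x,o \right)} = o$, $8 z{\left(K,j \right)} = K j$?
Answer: $- \frac{3}{4} \approx -0.75$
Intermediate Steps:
$z{\left(K,j \right)} = \frac{K j}{8}$
$Q{\left(3,3 \right)} + 1 z{\left(6,-5 \right)} = 3 + 1 \cdot \frac{1}{8} \cdot 6 \left(-5\right) = 3 + 1 \left(- \frac{15}{4}\right) = 3 - \frac{15}{4} = - \frac{3}{4}$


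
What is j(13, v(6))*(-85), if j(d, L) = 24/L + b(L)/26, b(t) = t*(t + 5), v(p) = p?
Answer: -7225/13 ≈ -555.77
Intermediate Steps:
b(t) = t*(5 + t)
j(d, L) = 24/L + L*(5 + L)/26 (j(d, L) = 24/L + (L*(5 + L))/26 = 24/L + (L*(5 + L))*(1/26) = 24/L + L*(5 + L)/26)
j(13, v(6))*(-85) = ((1/26)*(624 + 6²*(5 + 6))/6)*(-85) = ((1/26)*(⅙)*(624 + 36*11))*(-85) = ((1/26)*(⅙)*(624 + 396))*(-85) = ((1/26)*(⅙)*1020)*(-85) = (85/13)*(-85) = -7225/13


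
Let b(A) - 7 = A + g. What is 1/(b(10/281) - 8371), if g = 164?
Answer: -281/2304190 ≈ -0.00012195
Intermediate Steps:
b(A) = 171 + A (b(A) = 7 + (A + 164) = 7 + (164 + A) = 171 + A)
1/(b(10/281) - 8371) = 1/((171 + 10/281) - 8371) = 1/(48061/281 - 8371) = 1/(-2304190/281) = -281/2304190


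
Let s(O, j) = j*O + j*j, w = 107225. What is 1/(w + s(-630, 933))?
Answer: 1/389924 ≈ 2.5646e-6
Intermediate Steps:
s(O, j) = j² + O*j (s(O, j) = O*j + j² = j² + O*j)
1/(w + s(-630, 933)) = 1/(107225 + 933*(-630 + 933)) = 1/(107225 + 933*303) = 1/(107225 + 282699) = 1/389924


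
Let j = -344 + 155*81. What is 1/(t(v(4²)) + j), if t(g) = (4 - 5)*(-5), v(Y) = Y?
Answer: 1/12216 ≈ 8.1860e-5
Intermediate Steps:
j = 12211 (j = -344 + 12555 = 12211)
t(g) = 5 (t(g) = -1*(-5) = 5)
1/(t(v(4²)) + j) = 1/(5 + 12211) = 1/12216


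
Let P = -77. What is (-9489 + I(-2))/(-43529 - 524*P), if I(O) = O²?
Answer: 9485/3181 ≈ 2.9818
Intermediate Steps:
(-9489 + I(-2))/(-43529 - 524*P) = (-9489 + (-2)²)/(-43529 - 524*(-77)) = (-9489 + 4)/(-43529 + 40348) = -9485/(-3181) = -9485*(-1/3181) = 9485/3181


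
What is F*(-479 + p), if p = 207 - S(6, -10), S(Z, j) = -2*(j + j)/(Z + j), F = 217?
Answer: -56854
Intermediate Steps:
S(Z, j) = -4*j/(Z + j) (S(Z, j) = -2*2*j/(Z + j) = -4*j/(Z + j))
p = 217 (p = 207 - (-4)*(-10)/(6 - 10) = 207 - (-4)*(-10)/(-4) = 207 - (-4)*(-10)*(-1)/4 = 207 - 1*(-10) = 207 + 10 = 217)
F*(-479 + p) = 217*(-479 + 217) = 217*(-262) = -56854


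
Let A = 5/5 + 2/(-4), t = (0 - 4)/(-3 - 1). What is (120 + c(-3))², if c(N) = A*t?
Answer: 58081/4 ≈ 14520.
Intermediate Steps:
t = 1 (t = -4/(-4) = -4*(-¼) = 1)
A = ½ (A = 5*(⅕) + 2*(-¼) = 1 - ½ = ½ ≈ 0.50000)
c(N) = ½ (c(N) = (½)*1 = ½)
(120 + c(-3))² = (120 + ½)² = (241/2)² = 58081/4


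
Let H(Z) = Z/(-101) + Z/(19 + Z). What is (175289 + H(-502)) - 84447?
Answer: 4431838454/48783 ≈ 90848.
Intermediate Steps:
H(Z) = -Z/101 + Z/(19 + Z) (H(Z) = Z*(-1/101) + Z/(19 + Z) = -Z/101 + Z/(19 + Z))
(175289 + H(-502)) - 84447 = (175289 + (1/101)*(-502)*(82 - 1*(-502))/(19 - 502)) - 84447 = (175289 + (1/101)*(-502)*(82 + 502)/(-483)) - 84447 = (175289 + (1/101)*(-502)*(-1/483)*584) - 84447 = (175289 + 293168/48783) - 84447 = 8551416455/48783 - 84447 = 4431838454/48783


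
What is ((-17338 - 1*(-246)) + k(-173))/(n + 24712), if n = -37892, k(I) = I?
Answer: 3453/2636 ≈ 1.3099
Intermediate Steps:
((-17338 - 1*(-246)) + k(-173))/(n + 24712) = ((-17338 - 1*(-246)) - 173)/(-37892 + 24712) = ((-17338 + 246) - 173)/(-13180) = (-17092 - 173)*(-1/13180) = -17265*(-1/13180) = 3453/2636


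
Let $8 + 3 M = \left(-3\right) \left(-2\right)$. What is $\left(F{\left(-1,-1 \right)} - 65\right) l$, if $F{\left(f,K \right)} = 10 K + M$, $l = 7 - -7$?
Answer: $- \frac{3178}{3} \approx -1059.3$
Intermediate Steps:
$M = - \frac{2}{3}$ ($M = - \frac{8}{3} + \frac{\left(-3\right) \left(-2\right)}{3} = - \frac{8}{3} + \frac{1}{3} \cdot 6 = - \frac{8}{3} + 2 = - \frac{2}{3} \approx -0.66667$)
$l = 14$ ($l = 7 + \left(-5 + 12\right) = 7 + 7 = 14$)
$F{\left(f,K \right)} = - \frac{2}{3} + 10 K$ ($F{\left(f,K \right)} = 10 K - \frac{2}{3} = - \frac{2}{3} + 10 K$)
$\left(F{\left(-1,-1 \right)} - 65\right) l = \left(\left(- \frac{2}{3} + 10 \left(-1\right)\right) - 65\right) 14 = \left(\left(- \frac{2}{3} - 10\right) - 65\right) 14 = \left(- \frac{32}{3} - 65\right) 14 = \left(- \frac{227}{3}\right) 14 = - \frac{3178}{3}$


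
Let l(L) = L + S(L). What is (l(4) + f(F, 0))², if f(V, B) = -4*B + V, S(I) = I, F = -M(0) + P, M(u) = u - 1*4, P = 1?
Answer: 169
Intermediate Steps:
M(u) = -4 + u (M(u) = u - 4 = -4 + u)
F = 5 (F = -(-4 + 0) + 1 = -1*(-4) + 1 = 4 + 1 = 5)
f(V, B) = V - 4*B
l(L) = 2*L (l(L) = L + L = 2*L)
(l(4) + f(F, 0))² = (2*4 + (5 - 4*0))² = (8 + (5 + 0))² = (8 + 5)² = 13² = 169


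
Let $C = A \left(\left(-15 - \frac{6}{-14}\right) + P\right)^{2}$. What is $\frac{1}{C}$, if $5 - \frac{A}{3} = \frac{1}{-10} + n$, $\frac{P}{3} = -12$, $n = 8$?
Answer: $- \frac{245}{5451246} \approx -4.4944 \cdot 10^{-5}$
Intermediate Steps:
$P = -36$ ($P = 3 \left(-12\right) = -36$)
$A = - \frac{87}{10}$ ($A = 15 - 3 \left(\frac{1}{-10} + 8\right) = 15 - 3 \left(- \frac{1}{10} + 8\right) = 15 - \frac{237}{10} = - \frac{87}{10} \approx -8.7$)
$C = - \frac{5451246}{245}$ ($C = - \frac{87 \left(\left(-15 - \frac{6}{-14}\right) - 36\right)^{2}}{10} = - \frac{87 \left(\left(-15 - - \frac{3}{7}\right) - 36\right)^{2}}{10} = - \frac{87 \left(\left(-15 + \frac{3}{7}\right) - 36\right)^{2}}{10} = - \frac{87 \left(- \frac{102}{7} - 36\right)^{2}}{10} = - \frac{87 \left(- \frac{354}{7}\right)^{2}}{10} = \left(- \frac{87}{10}\right) \frac{125316}{49} = - \frac{5451246}{245} \approx -22250.0$)
$\frac{1}{C} = \frac{1}{- \frac{5451246}{245}} = - \frac{245}{5451246}$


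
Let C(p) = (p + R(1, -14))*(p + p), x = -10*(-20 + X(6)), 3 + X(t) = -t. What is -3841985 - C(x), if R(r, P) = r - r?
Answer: -4010185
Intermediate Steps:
R(r, P) = 0
X(t) = -3 - t
x = 290 (x = -10*(-20 + (-3 - 1*6)) = -10*(-20 + (-3 - 6)) = -10*(-20 - 9) = -10*(-29) = 290)
C(p) = 2*p² (C(p) = (p + 0)*(p + p) = p*(2*p) = 2*p²)
-3841985 - C(x) = -3841985 - 2*290² = -3841985 - 2*84100 = -3841985 - 1*168200 = -3841985 - 168200 = -4010185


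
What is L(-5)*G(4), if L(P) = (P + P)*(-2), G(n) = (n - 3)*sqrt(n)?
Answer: 40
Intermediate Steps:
G(n) = sqrt(n)*(-3 + n) (G(n) = (-3 + n)*sqrt(n) = sqrt(n)*(-3 + n))
L(P) = -4*P (L(P) = (2*P)*(-2) = -4*P)
L(-5)*G(4) = (-4*(-5))*(sqrt(4)*(-3 + 4)) = 20*(2*1) = 20*2 = 40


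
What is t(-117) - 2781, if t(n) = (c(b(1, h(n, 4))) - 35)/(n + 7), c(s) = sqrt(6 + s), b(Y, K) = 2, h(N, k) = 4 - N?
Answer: -61175/22 - sqrt(2)/55 ≈ -2780.7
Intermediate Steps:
t(n) = (-35 + 2*sqrt(2))/(7 + n) (t(n) = (sqrt(6 + 2) - 35)/(n + 7) = (sqrt(8) - 35)/(7 + n) = (2*sqrt(2) - 35)/(7 + n) = (-35 + 2*sqrt(2))/(7 + n))
t(-117) - 2781 = (-35 + 2*sqrt(2))/(7 - 117) - 2781 = (-35 + 2*sqrt(2))/(-110) - 2781 = -(-35 + 2*sqrt(2))/110 - 2781 = (7/22 - sqrt(2)/55) - 2781 = -61175/22 - sqrt(2)/55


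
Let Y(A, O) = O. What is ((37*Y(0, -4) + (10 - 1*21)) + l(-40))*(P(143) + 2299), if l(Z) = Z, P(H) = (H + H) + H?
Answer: -542872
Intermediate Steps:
P(H) = 3*H (P(H) = 2*H + H = 3*H)
((37*Y(0, -4) + (10 - 1*21)) + l(-40))*(P(143) + 2299) = ((37*(-4) + (10 - 1*21)) - 40)*(3*143 + 2299) = ((-148 + (10 - 21)) - 40)*(429 + 2299) = ((-148 - 11) - 40)*2728 = (-159 - 40)*2728 = -199*2728 = -542872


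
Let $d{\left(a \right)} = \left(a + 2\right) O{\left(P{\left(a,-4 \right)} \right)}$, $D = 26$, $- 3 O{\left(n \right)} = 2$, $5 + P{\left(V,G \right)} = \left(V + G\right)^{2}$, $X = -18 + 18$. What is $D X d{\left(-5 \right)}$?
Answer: $0$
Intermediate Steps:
$X = 0$
$P{\left(V,G \right)} = -5 + \left(G + V\right)^{2}$ ($P{\left(V,G \right)} = -5 + \left(V + G\right)^{2} = -5 + \left(G + V\right)^{2}$)
$O{\left(n \right)} = - \frac{2}{3}$ ($O{\left(n \right)} = \left(- \frac{1}{3}\right) 2 = - \frac{2}{3}$)
$d{\left(a \right)} = - \frac{4}{3} - \frac{2 a}{3}$ ($d{\left(a \right)} = \left(a + 2\right) \left(- \frac{2}{3}\right) = \left(2 + a\right) \left(- \frac{2}{3}\right) = - \frac{4}{3} - \frac{2 a}{3}$)
$D X d{\left(-5 \right)} = 26 \cdot 0 \left(- \frac{4}{3} - - \frac{10}{3}\right) = 0 \left(- \frac{4}{3} + \frac{10}{3}\right) = 0 \cdot 2 = 0$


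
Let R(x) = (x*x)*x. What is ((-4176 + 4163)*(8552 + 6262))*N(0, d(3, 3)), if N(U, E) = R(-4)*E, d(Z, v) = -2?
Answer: -24650496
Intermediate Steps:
R(x) = x³ (R(x) = x²*x = x³)
N(U, E) = -64*E (N(U, E) = (-4)³*E = -64*E)
((-4176 + 4163)*(8552 + 6262))*N(0, d(3, 3)) = ((-4176 + 4163)*(8552 + 6262))*(-64*(-2)) = -13*14814*128 = -192582*128 = -24650496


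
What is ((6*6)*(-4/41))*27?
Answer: -3888/41 ≈ -94.829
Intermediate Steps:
((6*6)*(-4/41))*27 = (36*(-4*1/41))*27 = (36*(-4/41))*27 = -144/41*27 = -3888/41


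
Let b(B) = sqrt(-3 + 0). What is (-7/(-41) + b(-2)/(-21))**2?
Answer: 5522/247107 - 2*I*sqrt(3)/123 ≈ 0.022347 - 0.028163*I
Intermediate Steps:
b(B) = I*sqrt(3) (b(B) = sqrt(-3) = I*sqrt(3))
(-7/(-41) + b(-2)/(-21))**2 = (-7/(-41) + (I*sqrt(3))/(-21))**2 = (-7*(-1/41) + (I*sqrt(3))*(-1/21))**2 = (7/41 - I*sqrt(3)/21)**2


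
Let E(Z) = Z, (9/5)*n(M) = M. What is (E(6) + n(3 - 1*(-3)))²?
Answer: 784/9 ≈ 87.111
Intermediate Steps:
n(M) = 5*M/9
(E(6) + n(3 - 1*(-3)))² = (6 + 5*(3 - 1*(-3))/9)² = (6 + 5*(3 + 3)/9)² = (6 + (5/9)*6)² = (6 + 10/3)² = (28/3)² = 784/9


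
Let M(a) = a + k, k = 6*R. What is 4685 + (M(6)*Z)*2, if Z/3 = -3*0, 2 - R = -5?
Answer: 4685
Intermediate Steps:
R = 7 (R = 2 - 1*(-5) = 2 + 5 = 7)
k = 42 (k = 6*7 = 42)
M(a) = 42 + a (M(a) = a + 42 = 42 + a)
Z = 0 (Z = 3*(-3*0) = 3*0 = 0)
4685 + (M(6)*Z)*2 = 4685 + ((42 + 6)*0)*2 = 4685 + (48*0)*2 = 4685 + 0*2 = 4685 + 0 = 4685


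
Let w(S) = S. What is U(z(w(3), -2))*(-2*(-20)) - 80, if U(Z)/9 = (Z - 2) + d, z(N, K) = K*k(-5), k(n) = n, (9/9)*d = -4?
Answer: 1360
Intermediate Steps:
d = -4
z(N, K) = -5*K (z(N, K) = K*(-5) = -5*K)
U(Z) = -54 + 9*Z (U(Z) = 9*((Z - 2) - 4) = 9*((-2 + Z) - 4) = 9*(-6 + Z) = -54 + 9*Z)
U(z(w(3), -2))*(-2*(-20)) - 80 = (-54 + 9*(-5*(-2)))*(-2*(-20)) - 80 = (-54 + 9*10)*40 - 80 = (-54 + 90)*40 - 80 = 36*40 - 80 = 1440 - 80 = 1360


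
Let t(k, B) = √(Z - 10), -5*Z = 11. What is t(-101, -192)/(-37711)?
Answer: -I*√305/188555 ≈ -9.2622e-5*I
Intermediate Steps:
Z = -11/5 (Z = -⅕*11 = -11/5 ≈ -2.2000)
t(k, B) = I*√305/5 (t(k, B) = √(-11/5 - 10) = √(-61/5) = I*√305/5)
t(-101, -192)/(-37711) = (I*√305/5)/(-37711) = (I*√305/5)*(-1/37711) = -I*√305/188555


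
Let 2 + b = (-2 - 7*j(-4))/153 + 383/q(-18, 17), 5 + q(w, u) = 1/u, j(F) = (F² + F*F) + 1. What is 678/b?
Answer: -2904552/347153 ≈ -8.3668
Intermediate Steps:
j(F) = 1 + 2*F² (j(F) = (F² + F²) + 1 = 2*F² + 1 = 1 + 2*F²)
q(w, u) = -5 + 1/u
b = -347153/4284 (b = -2 + ((-2 - 7*(1 + 2*(-4)²))/153 + 383/(-5 + 1/17)) = -2 + ((-2 - 7*(1 + 2*16))*(1/153) + 383/(-5 + 1/17)) = -2 + ((-2 - 7*(1 + 32))*(1/153) + 383/(-84/17)) = -2 + ((-2 - 7*33)*(1/153) + 383*(-17/84)) = -2 + ((-2 - 231)*(1/153) - 6511/84) = -2 + (-233*1/153 - 6511/84) = -2 + (-233/153 - 6511/84) = -2 - 338585/4284 = -347153/4284 ≈ -81.035)
678/b = 678/(-347153/4284) = 678*(-4284/347153) = -2904552/347153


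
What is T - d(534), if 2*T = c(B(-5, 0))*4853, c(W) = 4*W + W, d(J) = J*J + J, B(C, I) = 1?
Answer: -547115/2 ≈ -2.7356e+5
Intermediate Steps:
d(J) = J + J² (d(J) = J² + J = J + J²)
c(W) = 5*W
T = 24265/2 (T = ((5*1)*4853)/2 = (5*4853)/2 = (½)*24265 = 24265/2 ≈ 12133.)
T - d(534) = 24265/2 - 534*(1 + 534) = 24265/2 - 534*535 = 24265/2 - 1*285690 = 24265/2 - 285690 = -547115/2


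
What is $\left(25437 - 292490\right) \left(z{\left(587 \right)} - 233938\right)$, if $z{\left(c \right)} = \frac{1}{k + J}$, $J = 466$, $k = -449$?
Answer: $62473829005$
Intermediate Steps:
$z{\left(c \right)} = \frac{1}{17}$ ($z{\left(c \right)} = \frac{1}{-449 + 466} = \frac{1}{17}$)
$\left(25437 - 292490\right) \left(z{\left(587 \right)} - 233938\right) = \left(25437 - 292490\right) \left(\frac{1}{17} - 233938\right) = \left(-267053\right) \left(- \frac{3976945}{17}\right) = 62473829005$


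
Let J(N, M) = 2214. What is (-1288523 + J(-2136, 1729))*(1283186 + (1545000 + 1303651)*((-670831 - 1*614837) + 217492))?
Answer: 3914057364281883510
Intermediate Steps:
(-1288523 + J(-2136, 1729))*(1283186 + (1545000 + 1303651)*((-670831 - 1*614837) + 217492)) = (-1288523 + 2214)*(1283186 + (1545000 + 1303651)*((-670831 - 1*614837) + 217492)) = -1286309*(1283186 + 2848651*((-670831 - 614837) + 217492)) = -1286309*(1283186 + 2848651*(-1285668 + 217492)) = -1286309*(1283186 + 2848651*(-1068176)) = -1286309*(1283186 - 3042860630576) = -1286309*(-3042859347390) = 3914057364281883510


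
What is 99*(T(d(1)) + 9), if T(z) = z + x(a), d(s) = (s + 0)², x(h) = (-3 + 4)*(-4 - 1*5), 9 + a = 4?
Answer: 99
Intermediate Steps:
a = -5 (a = -9 + 4 = -5)
x(h) = -9 (x(h) = 1*(-4 - 5) = 1*(-9) = -9)
d(s) = s²
T(z) = -9 + z (T(z) = z - 9 = -9 + z)
99*(T(d(1)) + 9) = 99*((-9 + 1²) + 9) = 99*((-9 + 1) + 9) = 99*(-8 + 9) = 99*1 = 99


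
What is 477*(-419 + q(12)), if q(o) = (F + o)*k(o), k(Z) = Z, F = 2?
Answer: -119727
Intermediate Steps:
q(o) = o*(2 + o) (q(o) = (2 + o)*o = o*(2 + o))
477*(-419 + q(12)) = 477*(-419 + 12*(2 + 12)) = 477*(-419 + 12*14) = 477*(-419 + 168) = 477*(-251) = -119727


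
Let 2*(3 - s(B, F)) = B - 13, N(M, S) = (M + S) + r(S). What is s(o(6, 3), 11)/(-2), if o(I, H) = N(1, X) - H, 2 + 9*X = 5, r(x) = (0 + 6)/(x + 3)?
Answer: -283/60 ≈ -4.7167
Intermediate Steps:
r(x) = 6/(3 + x)
X = 1/3 (X = -2/9 + (1/9)*5 = -2/9 + 5/9 = 1/3 ≈ 0.33333)
N(M, S) = M + S + 6/(3 + S) (N(M, S) = (M + S) + 6/(3 + S) = M + S + 6/(3 + S))
o(I, H) = 47/15 - H (o(I, H) = (6 + (3 + 1/3)*(1 + 1/3))/(3 + 1/3) - H = (6 + (10/3)*(4/3))/(10/3) - H = 3*(6 + 40/9)/10 - H = (3/10)*(94/9) - H = 47/15 - H)
s(B, F) = 19/2 - B/2 (s(B, F) = 3 - (B - 13)/2 = 3 - (-13 + B)/2 = 3 + (13/2 - B/2) = 19/2 - B/2)
s(o(6, 3), 11)/(-2) = (19/2 - (47/15 - 1*3)/2)/(-2) = (19/2 - (47/15 - 3)/2)*(-1/2) = (19/2 - 1/2*2/15)*(-1/2) = (19/2 - 1/15)*(-1/2) = (283/30)*(-1/2) = -283/60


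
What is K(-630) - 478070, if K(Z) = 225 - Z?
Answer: -477215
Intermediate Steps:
K(-630) - 478070 = (225 - 1*(-630)) - 478070 = (225 + 630) - 478070 = 855 - 478070 = -477215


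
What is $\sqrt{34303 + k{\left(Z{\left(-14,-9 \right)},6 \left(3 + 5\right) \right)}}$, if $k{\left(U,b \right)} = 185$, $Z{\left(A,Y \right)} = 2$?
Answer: $6 \sqrt{958} \approx 185.71$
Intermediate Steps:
$\sqrt{34303 + k{\left(Z{\left(-14,-9 \right)},6 \left(3 + 5\right) \right)}} = \sqrt{34303 + 185} = \sqrt{34488} = 6 \sqrt{958}$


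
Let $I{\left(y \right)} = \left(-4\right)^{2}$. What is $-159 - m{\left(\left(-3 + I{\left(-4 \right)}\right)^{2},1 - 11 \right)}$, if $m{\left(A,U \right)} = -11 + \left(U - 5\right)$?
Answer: $-133$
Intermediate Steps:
$I{\left(y \right)} = 16$
$m{\left(A,U \right)} = -16 + U$ ($m{\left(A,U \right)} = -11 + \left(U - 5\right) = -11 + \left(-5 + U\right) = -16 + U$)
$-159 - m{\left(\left(-3 + I{\left(-4 \right)}\right)^{2},1 - 11 \right)} = -159 - \left(-16 + \left(1 - 11\right)\right) = -159 - \left(-16 - 10\right) = -159 - -26 = -159 + 26 = -133$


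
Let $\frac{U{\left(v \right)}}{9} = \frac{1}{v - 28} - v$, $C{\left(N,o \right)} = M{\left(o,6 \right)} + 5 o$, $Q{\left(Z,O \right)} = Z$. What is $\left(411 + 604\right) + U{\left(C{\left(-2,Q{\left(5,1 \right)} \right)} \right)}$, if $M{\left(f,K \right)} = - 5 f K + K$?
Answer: $\frac{102211}{49} \approx 2085.9$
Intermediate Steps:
$M{\left(f,K \right)} = K - 5 K f$ ($M{\left(f,K \right)} = - 5 K f + K = K - 5 K f$)
$C{\left(N,o \right)} = 6 - 25 o$ ($C{\left(N,o \right)} = 6 \left(1 - 5 o\right) + 5 o = \left(6 - 30 o\right) + 5 o = 6 - 25 o$)
$U{\left(v \right)} = - 9 v + \frac{9}{-28 + v}$ ($U{\left(v \right)} = 9 \left(\frac{1}{v - 28} - v\right) = 9 \left(\frac{1}{-28 + v} - v\right) = - 9 v + \frac{9}{-28 + v}$)
$\left(411 + 604\right) + U{\left(C{\left(-2,Q{\left(5,1 \right)} \right)} \right)} = \left(411 + 604\right) + \frac{9 \left(1 - \left(6 - 125\right)^{2} + 28 \left(6 - 125\right)\right)}{-28 + \left(6 - 125\right)} = 1015 + \frac{9 \left(1 - \left(6 - 125\right)^{2} + 28 \left(6 - 125\right)\right)}{-28 + \left(6 - 125\right)} = 1015 + \frac{9 \left(1 - \left(-119\right)^{2} + 28 \left(-119\right)\right)}{-28 - 119} = 1015 + \frac{9 \left(1 - 14161 - 3332\right)}{-147} = 1015 + 9 \left(- \frac{1}{147}\right) \left(1 - 14161 - 3332\right) = 1015 + 9 \left(- \frac{1}{147}\right) \left(-17492\right) = 1015 + \frac{52476}{49} = \frac{102211}{49}$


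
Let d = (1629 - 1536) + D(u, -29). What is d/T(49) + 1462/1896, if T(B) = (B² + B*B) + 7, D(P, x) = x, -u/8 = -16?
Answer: 397339/506548 ≈ 0.78441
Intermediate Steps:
u = 128 (u = -8*(-16) = 128)
T(B) = 7 + 2*B² (T(B) = (B² + B²) + 7 = 2*B² + 7 = 7 + 2*B²)
d = 64 (d = (1629 - 1536) - 29 = 93 - 29 = 64)
d/T(49) + 1462/1896 = 64/(7 + 2*49²) + 1462/1896 = 64/(7 + 2*2401) + 1462*(1/1896) = 64/(7 + 4802) + 731/948 = 64/4809 + 731/948 = 397339/506548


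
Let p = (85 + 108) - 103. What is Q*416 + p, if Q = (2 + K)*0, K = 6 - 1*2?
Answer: 90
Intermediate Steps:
K = 4 (K = 6 - 2 = 4)
p = 90 (p = 193 - 103 = 90)
Q = 0 (Q = (2 + 4)*0 = 6*0 = 0)
Q*416 + p = 0*416 + 90 = 0 + 90 = 90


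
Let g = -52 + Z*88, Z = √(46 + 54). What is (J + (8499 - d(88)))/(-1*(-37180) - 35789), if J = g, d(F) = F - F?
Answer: 9327/1391 ≈ 6.7052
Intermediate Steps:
d(F) = 0
Z = 10 (Z = √100 = 10)
g = 828 (g = -52 + 10*88 = -52 + 880 = 828)
J = 828
(J + (8499 - d(88)))/(-1*(-37180) - 35789) = (828 + (8499 - 1*0))/(-1*(-37180) - 35789) = (828 + (8499 + 0))/(37180 - 35789) = (828 + 8499)/1391 = 9327*(1/1391) = 9327/1391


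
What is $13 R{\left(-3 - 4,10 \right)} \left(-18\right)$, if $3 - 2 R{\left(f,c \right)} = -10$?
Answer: $-1521$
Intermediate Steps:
$R{\left(f,c \right)} = \frac{13}{2}$ ($R{\left(f,c \right)} = \frac{3}{2} - -5 = \frac{3}{2} + 5 = \frac{13}{2}$)
$13 R{\left(-3 - 4,10 \right)} \left(-18\right) = 13 \cdot \frac{13}{2} \left(-18\right) = \frac{169}{2} \left(-18\right) = -1521$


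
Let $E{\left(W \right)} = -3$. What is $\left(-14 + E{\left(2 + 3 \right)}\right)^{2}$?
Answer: $289$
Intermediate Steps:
$\left(-14 + E{\left(2 + 3 \right)}\right)^{2} = \left(-14 - 3\right)^{2} = \left(-17\right)^{2} = 289$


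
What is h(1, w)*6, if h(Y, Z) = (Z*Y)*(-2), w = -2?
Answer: 24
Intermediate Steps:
h(Y, Z) = -2*Y*Z (h(Y, Z) = (Y*Z)*(-2) = -2*Y*Z)
h(1, w)*6 = -2*1*(-2)*6 = 4*6 = 24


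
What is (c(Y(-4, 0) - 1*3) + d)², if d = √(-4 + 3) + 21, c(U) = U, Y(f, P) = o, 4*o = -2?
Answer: 1221/4 + 35*I ≈ 305.25 + 35.0*I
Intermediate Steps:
o = -½ (o = (¼)*(-2) = -½ ≈ -0.50000)
Y(f, P) = -½
d = 21 + I (d = √(-1) + 21 = I + 21 = 21 + I ≈ 21.0 + 1.0*I)
(c(Y(-4, 0) - 1*3) + d)² = ((-½ - 1*3) + (21 + I))² = ((-½ - 3) + (21 + I))² = (-7/2 + (21 + I))² = (35/2 + I)²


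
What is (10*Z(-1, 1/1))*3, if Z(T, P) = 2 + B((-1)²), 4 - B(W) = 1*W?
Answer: 150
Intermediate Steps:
B(W) = 4 - W
Z(T, P) = 5 (Z(T, P) = 2 + (4 - 1*(-1)²) = 2 + (4 - 1*1) = 2 + (4 - 1) = 2 + 3 = 5)
(10*Z(-1, 1/1))*3 = (10*5)*3 = 50*3 = 150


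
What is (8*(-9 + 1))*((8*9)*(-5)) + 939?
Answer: 23979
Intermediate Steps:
(8*(-9 + 1))*((8*9)*(-5)) + 939 = (8*(-8))*(72*(-5)) + 939 = -64*(-360) + 939 = 23040 + 939 = 23979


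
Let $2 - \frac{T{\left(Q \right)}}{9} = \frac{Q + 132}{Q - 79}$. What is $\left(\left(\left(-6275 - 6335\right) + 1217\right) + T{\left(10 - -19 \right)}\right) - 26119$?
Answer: $- \frac{1873251}{50} \approx -37465.0$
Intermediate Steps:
$T{\left(Q \right)} = 18 - \frac{9 \left(132 + Q\right)}{-79 + Q}$ ($T{\left(Q \right)} = 18 - 9 \frac{Q + 132}{Q - 79} = 18 - 9 \frac{132 + Q}{-79 + Q} = 18 - \frac{9 \left(132 + Q\right)}{-79 + Q}$)
$\left(\left(\left(-6275 - 6335\right) + 1217\right) + T{\left(10 - -19 \right)}\right) - 26119 = \left(\left(\left(-6275 - 6335\right) + 1217\right) + \frac{9 \left(-290 + \left(10 - -19\right)\right)}{-79 + \left(10 - -19\right)}\right) - 26119 = \left(\left(-12610 + 1217\right) + \frac{9 \left(-290 + \left(10 + 19\right)\right)}{-79 + \left(10 + 19\right)}\right) - 26119 = \left(-11393 + \frac{9 \left(-290 + 29\right)}{-79 + 29}\right) - 26119 = \left(-11393 + 9 \frac{1}{-50} \left(-261\right)\right) - 26119 = \left(-11393 + 9 \left(- \frac{1}{50}\right) \left(-261\right)\right) - 26119 = \left(-11393 + \frac{2349}{50}\right) - 26119 = - \frac{567301}{50} - 26119 = - \frac{1873251}{50}$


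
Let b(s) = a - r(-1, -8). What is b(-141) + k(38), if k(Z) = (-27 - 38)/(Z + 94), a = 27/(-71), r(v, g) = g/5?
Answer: 34081/46860 ≈ 0.72729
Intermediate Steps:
r(v, g) = g/5 (r(v, g) = g*(⅕) = g/5)
a = -27/71 (a = 27*(-1/71) = -27/71 ≈ -0.38028)
b(s) = 433/355 (b(s) = -27/71 - (-8)/5 = -27/71 - 1*(-8/5) = -27/71 + 8/5 = 433/355)
k(Z) = -65/(94 + Z)
b(-141) + k(38) = 433/355 - 65/(94 + 38) = 433/355 - 65/132 = 34081/46860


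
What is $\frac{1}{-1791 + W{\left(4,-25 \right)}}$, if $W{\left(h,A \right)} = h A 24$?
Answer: $- \frac{1}{4191} \approx -0.00023861$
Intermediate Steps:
$W{\left(h,A \right)} = 24 A h$ ($W{\left(h,A \right)} = A h 24 = 24 A h$)
$\frac{1}{-1791 + W{\left(4,-25 \right)}} = \frac{1}{-1791 + 24 \left(-25\right) 4} = \frac{1}{-1791 - 2400} = \frac{1}{-4191} = - \frac{1}{4191}$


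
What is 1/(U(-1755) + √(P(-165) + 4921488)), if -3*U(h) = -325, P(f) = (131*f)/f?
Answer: -975/44188946 + 9*√4921619/44188946 ≈ 0.00042977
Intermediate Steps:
P(f) = 131
U(h) = 325/3 (U(h) = -⅓*(-325) = 325/3)
1/(U(-1755) + √(P(-165) + 4921488)) = 1/(325/3 + √(131 + 4921488)) = 1/(325/3 + √4921619)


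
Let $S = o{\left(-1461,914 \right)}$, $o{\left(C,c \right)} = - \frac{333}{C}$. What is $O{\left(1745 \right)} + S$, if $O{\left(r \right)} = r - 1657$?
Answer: $\frac{42967}{487} \approx 88.228$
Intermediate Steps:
$O{\left(r \right)} = -1657 + r$
$S = \frac{111}{487}$ ($S = - \frac{333}{-1461} = \left(-333\right) \left(- \frac{1}{1461}\right) = \frac{111}{487} \approx 0.22793$)
$O{\left(1745 \right)} + S = \left(-1657 + 1745\right) + \frac{111}{487} = 88 + \frac{111}{487} = \frac{42967}{487}$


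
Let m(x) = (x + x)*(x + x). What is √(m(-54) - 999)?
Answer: 3*√1185 ≈ 103.27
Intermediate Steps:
m(x) = 4*x² (m(x) = (2*x)*(2*x) = 4*x²)
√(m(-54) - 999) = √(4*(-54)² - 999) = √(4*2916 - 999) = √(11664 - 999) = √10665 = 3*√1185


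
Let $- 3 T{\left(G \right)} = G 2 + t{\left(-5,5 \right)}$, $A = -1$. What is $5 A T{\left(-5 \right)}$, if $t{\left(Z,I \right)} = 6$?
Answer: $- \frac{20}{3} \approx -6.6667$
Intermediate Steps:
$T{\left(G \right)} = -2 - \frac{2 G}{3}$ ($T{\left(G \right)} = - \frac{G 2 + 6}{3} = - \frac{2 G + 6}{3} = - \frac{6 + 2 G}{3} = -2 - \frac{2 G}{3}$)
$5 A T{\left(-5 \right)} = 5 \left(-1\right) \left(-2 - - \frac{10}{3}\right) = - 5 \left(-2 + \frac{10}{3}\right) = \left(-5\right) \frac{4}{3} = - \frac{20}{3}$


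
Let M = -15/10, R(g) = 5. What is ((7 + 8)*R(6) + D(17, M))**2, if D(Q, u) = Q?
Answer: 8464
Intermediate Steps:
M = -3/2 (M = -15*1/10 = -3/2 ≈ -1.5000)
((7 + 8)*R(6) + D(17, M))**2 = ((7 + 8)*5 + 17)**2 = (15*5 + 17)**2 = (75 + 17)**2 = 92**2 = 8464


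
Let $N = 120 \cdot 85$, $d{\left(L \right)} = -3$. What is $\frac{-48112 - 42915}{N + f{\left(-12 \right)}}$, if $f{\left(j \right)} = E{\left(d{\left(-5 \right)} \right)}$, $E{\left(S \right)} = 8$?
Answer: $- \frac{91027}{10208} \approx -8.9172$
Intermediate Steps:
$N = 10200$
$f{\left(j \right)} = 8$
$\frac{-48112 - 42915}{N + f{\left(-12 \right)}} = \frac{-48112 - 42915}{10200 + 8} = - \frac{91027}{10208}$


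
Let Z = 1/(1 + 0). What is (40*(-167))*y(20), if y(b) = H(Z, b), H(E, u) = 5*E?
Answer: -33400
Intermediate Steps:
Z = 1 (Z = 1/1 = 1)
y(b) = 5 (y(b) = 5*1 = 5)
(40*(-167))*y(20) = (40*(-167))*5 = -6680*5 = -33400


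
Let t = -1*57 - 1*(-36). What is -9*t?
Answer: 189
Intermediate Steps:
t = -21 (t = -57 + 36 = -21)
-9*t = -9*(-21) = 189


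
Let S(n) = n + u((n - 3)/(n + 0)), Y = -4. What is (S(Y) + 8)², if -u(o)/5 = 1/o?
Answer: 64/49 ≈ 1.3061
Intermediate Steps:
u(o) = -5/o
S(n) = n - 5*n/(-3 + n) (S(n) = n - 5*(n + 0)/(n - 3) = n - 5*n/(-3 + n))
(S(Y) + 8)² = (-4*(-8 - 4)/(-3 - 4) + 8)² = (-4*(-12)/(-7) + 8)² = (-4*(-⅐)*(-12) + 8)² = (-48/7 + 8)² = (8/7)² = 64/49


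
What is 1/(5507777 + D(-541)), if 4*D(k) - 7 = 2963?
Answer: 2/11017039 ≈ 1.8154e-7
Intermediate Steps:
D(k) = 1485/2 (D(k) = 7/4 + (¼)*2963 = 7/4 + 2963/4 = 1485/2)
1/(5507777 + D(-541)) = 1/(5507777 + 1485/2) = 1/(11017039/2) = 2/11017039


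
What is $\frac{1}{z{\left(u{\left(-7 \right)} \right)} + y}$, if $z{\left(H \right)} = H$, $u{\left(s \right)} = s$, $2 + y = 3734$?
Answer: $\frac{1}{3725} \approx 0.00026846$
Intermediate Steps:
$y = 3732$ ($y = -2 + 3734 = 3732$)
$\frac{1}{z{\left(u{\left(-7 \right)} \right)} + y} = \frac{1}{-7 + 3732} = \frac{1}{3725}$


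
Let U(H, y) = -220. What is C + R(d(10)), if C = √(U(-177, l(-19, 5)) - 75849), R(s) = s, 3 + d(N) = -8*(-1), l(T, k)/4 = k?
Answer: 5 + I*√76069 ≈ 5.0 + 275.81*I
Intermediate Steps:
l(T, k) = 4*k
d(N) = 5 (d(N) = -3 - 8*(-1) = -3 + 8 = 5)
C = I*√76069 (C = √(-220 - 75849) = √(-76069) = I*√76069 ≈ 275.81*I)
C + R(d(10)) = I*√76069 + 5 = 5 + I*√76069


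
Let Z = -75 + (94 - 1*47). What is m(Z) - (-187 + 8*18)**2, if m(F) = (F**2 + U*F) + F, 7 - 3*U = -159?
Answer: -7927/3 ≈ -2642.3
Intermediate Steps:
U = 166/3 (U = 7/3 - 1/3*(-159) = 7/3 + 53 = 166/3 ≈ 55.333)
Z = -28 (Z = -75 + (94 - 47) = -75 + 47 = -28)
m(F) = F**2 + 169*F/3 (m(F) = (F**2 + 166*F/3) + F = F**2 + 169*F/3)
m(Z) - (-187 + 8*18)**2 = (1/3)*(-28)*(169 + 3*(-28)) - (-187 + 8*18)**2 = (1/3)*(-28)*(169 - 84) - (-187 + 144)**2 = (1/3)*(-28)*85 - 1*(-43)**2 = -2380/3 - 1*1849 = -2380/3 - 1849 = -7927/3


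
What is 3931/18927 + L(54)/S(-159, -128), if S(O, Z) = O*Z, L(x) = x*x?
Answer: 11266237/32100192 ≈ 0.35097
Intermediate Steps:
L(x) = x**2
3931/18927 + L(54)/S(-159, -128) = 3931/18927 + 54**2/((-159*(-128))) = 3931*(1/18927) + 2916/20352 = 3931/18927 + 2916*(1/20352) = 3931/18927 + 243/1696 = 11266237/32100192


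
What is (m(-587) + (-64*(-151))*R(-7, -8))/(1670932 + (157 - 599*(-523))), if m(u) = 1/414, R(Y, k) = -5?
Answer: -20004479/821527524 ≈ -0.024350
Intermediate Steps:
m(u) = 1/414
(m(-587) + (-64*(-151))*R(-7, -8))/(1670932 + (157 - 599*(-523))) = (1/414 - 64*(-151)*(-5))/(1670932 + (157 - 599*(-523))) = (1/414 + 9664*(-5))/(1670932 + (157 + 313277)) = (1/414 - 48320)/(1670932 + 313434) = -20004479/414/1984366 = -20004479/414*1/1984366 = -20004479/821527524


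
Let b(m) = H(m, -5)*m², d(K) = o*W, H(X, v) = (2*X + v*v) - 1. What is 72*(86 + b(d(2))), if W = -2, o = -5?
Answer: 322992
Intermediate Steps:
H(X, v) = -1 + v² + 2*X (H(X, v) = (2*X + v²) - 1 = (v² + 2*X) - 1 = -1 + v² + 2*X)
d(K) = 10 (d(K) = -5*(-2) = 10)
b(m) = m²*(24 + 2*m) (b(m) = (-1 + (-5)² + 2*m)*m² = (-1 + 25 + 2*m)*m² = (24 + 2*m)*m² = m²*(24 + 2*m))
72*(86 + b(d(2))) = 72*(86 + 2*10²*(12 + 10)) = 72*(86 + 2*100*22) = 72*(86 + 4400) = 72*4486 = 322992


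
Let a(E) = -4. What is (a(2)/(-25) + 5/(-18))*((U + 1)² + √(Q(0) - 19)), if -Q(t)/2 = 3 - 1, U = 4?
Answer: -53/18 - 53*I*√23/450 ≈ -2.9444 - 0.56484*I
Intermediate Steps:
Q(t) = -4 (Q(t) = -2*(3 - 1) = -2*2 = -4)
(a(2)/(-25) + 5/(-18))*((U + 1)² + √(Q(0) - 19)) = (-4/(-25) + 5/(-18))*((4 + 1)² + √(-4 - 19)) = (-4*(-1/25) + 5*(-1/18))*(5² + √(-23)) = (4/25 - 5/18)*(25 + I*√23) = -53*(25 + I*√23)/450 = -53/18 - 53*I*√23/450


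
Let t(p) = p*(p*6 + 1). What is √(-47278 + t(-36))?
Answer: I*√39538 ≈ 198.84*I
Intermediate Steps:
t(p) = p*(1 + 6*p) (t(p) = p*(6*p + 1) = p*(1 + 6*p))
√(-47278 + t(-36)) = √(-47278 - 36*(1 + 6*(-36))) = √(-47278 - 36*(1 - 216)) = √(-47278 - 36*(-215)) = √(-47278 + 7740) = √(-39538) = I*√39538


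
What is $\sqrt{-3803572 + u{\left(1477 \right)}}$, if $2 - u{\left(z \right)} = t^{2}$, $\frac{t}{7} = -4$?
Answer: $3 i \sqrt{422706} \approx 1950.5 i$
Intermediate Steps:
$t = -28$ ($t = 7 \left(-4\right) = -28$)
$u{\left(z \right)} = -782$ ($u{\left(z \right)} = 2 - \left(-28\right)^{2} = 2 - 784 = -782$)
$\sqrt{-3803572 + u{\left(1477 \right)}} = \sqrt{-3803572 - 782} = \sqrt{-3804354} = 3 i \sqrt{422706}$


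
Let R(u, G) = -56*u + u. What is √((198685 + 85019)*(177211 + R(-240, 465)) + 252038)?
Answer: 7*√1102461518 ≈ 2.3242e+5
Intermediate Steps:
R(u, G) = -55*u
√((198685 + 85019)*(177211 + R(-240, 465)) + 252038) = √((198685 + 85019)*(177211 - 55*(-240)) + 252038) = √(283704*(177211 + 13200) + 252038) = √(283704*190411 + 252038) = √(54020362344 + 252038) = √54020614382 = 7*√1102461518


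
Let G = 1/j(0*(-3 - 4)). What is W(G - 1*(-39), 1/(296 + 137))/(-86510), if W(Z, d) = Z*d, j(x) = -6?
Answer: -233/224752980 ≈ -1.0367e-6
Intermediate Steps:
G = -1/6 (G = 1/(-6) = -1/6 ≈ -0.16667)
W(G - 1*(-39), 1/(296 + 137))/(-86510) = ((-1/6 - 1*(-39))/(296 + 137))/(-86510) = ((-1/6 + 39)/433)*(-1/86510) = ((233/6)*(1/433))*(-1/86510) = (233/2598)*(-1/86510) = -233/224752980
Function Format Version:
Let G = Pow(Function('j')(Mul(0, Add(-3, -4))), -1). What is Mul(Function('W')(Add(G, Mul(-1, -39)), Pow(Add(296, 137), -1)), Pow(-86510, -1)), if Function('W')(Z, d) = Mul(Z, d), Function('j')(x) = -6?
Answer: Rational(-233, 224752980) ≈ -1.0367e-6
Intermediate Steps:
G = Rational(-1, 6) (G = Pow(-6, -1) = Rational(-1, 6) ≈ -0.16667)
Mul(Function('W')(Add(G, Mul(-1, -39)), Pow(Add(296, 137), -1)), Pow(-86510, -1)) = Mul(Mul(Add(Rational(-1, 6), Mul(-1, -39)), Pow(Add(296, 137), -1)), Pow(-86510, -1)) = Mul(Mul(Add(Rational(-1, 6), 39), Pow(433, -1)), Rational(-1, 86510)) = Mul(Mul(Rational(233, 6), Rational(1, 433)), Rational(-1, 86510)) = Mul(Rational(233, 2598), Rational(-1, 86510)) = Rational(-233, 224752980)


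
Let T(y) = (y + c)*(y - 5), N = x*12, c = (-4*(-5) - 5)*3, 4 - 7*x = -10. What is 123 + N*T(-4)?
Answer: -8733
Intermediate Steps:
x = 2 (x = 4/7 - ⅐*(-10) = 4/7 + 10/7 = 2)
c = 45 (c = (20 - 5)*3 = 15*3 = 45)
N = 24 (N = 2*12 = 24)
T(y) = (-5 + y)*(45 + y) (T(y) = (y + 45)*(y - 5) = (45 + y)*(-5 + y) = (-5 + y)*(45 + y))
123 + N*T(-4) = 123 + 24*(-225 + (-4)² + 40*(-4)) = 123 + 24*(-225 + 16 - 160) = 123 + 24*(-369) = 123 - 8856 = -8733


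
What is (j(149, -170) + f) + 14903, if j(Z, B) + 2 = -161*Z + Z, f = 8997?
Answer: 58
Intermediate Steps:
j(Z, B) = -2 - 160*Z (j(Z, B) = -2 + (-161*Z + Z) = -2 - 160*Z)
(j(149, -170) + f) + 14903 = ((-2 - 160*149) + 8997) + 14903 = ((-2 - 23840) + 8997) + 14903 = (-23842 + 8997) + 14903 = -14845 + 14903 = 58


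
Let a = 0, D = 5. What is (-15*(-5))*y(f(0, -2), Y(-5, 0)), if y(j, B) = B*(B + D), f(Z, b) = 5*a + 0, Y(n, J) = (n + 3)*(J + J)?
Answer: 0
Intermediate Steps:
Y(n, J) = 2*J*(3 + n) (Y(n, J) = (3 + n)*(2*J) = 2*J*(3 + n))
f(Z, b) = 0 (f(Z, b) = 5*0 + 0 = 0 + 0 = 0)
y(j, B) = B*(5 + B) (y(j, B) = B*(B + 5) = B*(5 + B))
(-15*(-5))*y(f(0, -2), Y(-5, 0)) = (-15*(-5))*((2*0*(3 - 5))*(5 + 2*0*(3 - 5))) = 75*((2*0*(-2))*(5 + 2*0*(-2))) = 75*(0*(5 + 0)) = 75*(0*5) = 75*0 = 0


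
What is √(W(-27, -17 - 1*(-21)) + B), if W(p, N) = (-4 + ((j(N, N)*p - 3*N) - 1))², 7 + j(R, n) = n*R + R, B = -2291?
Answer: 7*√2717 ≈ 364.87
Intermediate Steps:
j(R, n) = -7 + R + R*n (j(R, n) = -7 + (n*R + R) = -7 + (R*n + R) = -7 + (R + R*n) = -7 + R + R*n)
W(p, N) = (-5 - 3*N + p*(-7 + N + N²))² (W(p, N) = (-4 + (((-7 + N + N*N)*p - 3*N) - 1))² = (-4 + (((-7 + N + N²)*p - 3*N) - 1))² = (-4 + ((p*(-7 + N + N²) - 3*N) - 1))² = (-4 + ((-3*N + p*(-7 + N + N²)) - 1))² = (-4 + (-1 - 3*N + p*(-7 + N + N²)))² = (-5 - 3*N + p*(-7 + N + N²))²)
√(W(-27, -17 - 1*(-21)) + B) = √((5 + 3*(-17 - 1*(-21)) - 1*(-27)*(-7 + (-17 - 1*(-21)) + (-17 - 1*(-21))²))² - 2291) = √((5 + 3*(-17 + 21) - 1*(-27)*(-7 + (-17 + 21) + (-17 + 21)²))² - 2291) = √((5 + 3*4 - 1*(-27)*(-7 + 4 + 4²))² - 2291) = √((5 + 12 - 1*(-27)*(-7 + 4 + 16))² - 2291) = √((5 + 12 - 1*(-27)*13)² - 2291) = √((5 + 12 + 351)² - 2291) = √(368² - 2291) = √(135424 - 2291) = √133133 = 7*√2717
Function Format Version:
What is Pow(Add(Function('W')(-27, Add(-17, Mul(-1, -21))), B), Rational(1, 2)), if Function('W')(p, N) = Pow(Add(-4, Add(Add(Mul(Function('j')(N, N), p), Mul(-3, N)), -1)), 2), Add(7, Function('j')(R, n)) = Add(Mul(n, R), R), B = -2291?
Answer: Mul(7, Pow(2717, Rational(1, 2))) ≈ 364.87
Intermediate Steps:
Function('j')(R, n) = Add(-7, R, Mul(R, n)) (Function('j')(R, n) = Add(-7, Add(Mul(n, R), R)) = Add(-7, Add(Mul(R, n), R)) = Add(-7, Add(R, Mul(R, n))) = Add(-7, R, Mul(R, n)))
Function('W')(p, N) = Pow(Add(-5, Mul(-3, N), Mul(p, Add(-7, N, Pow(N, 2)))), 2) (Function('W')(p, N) = Pow(Add(-4, Add(Add(Mul(Add(-7, N, Mul(N, N)), p), Mul(-3, N)), -1)), 2) = Pow(Add(-4, Add(Add(Mul(Add(-7, N, Pow(N, 2)), p), Mul(-3, N)), -1)), 2) = Pow(Add(-4, Add(Add(Mul(p, Add(-7, N, Pow(N, 2))), Mul(-3, N)), -1)), 2) = Pow(Add(-4, Add(Add(Mul(-3, N), Mul(p, Add(-7, N, Pow(N, 2)))), -1)), 2) = Pow(Add(-4, Add(-1, Mul(-3, N), Mul(p, Add(-7, N, Pow(N, 2))))), 2) = Pow(Add(-5, Mul(-3, N), Mul(p, Add(-7, N, Pow(N, 2)))), 2))
Pow(Add(Function('W')(-27, Add(-17, Mul(-1, -21))), B), Rational(1, 2)) = Pow(Add(Pow(Add(5, Mul(3, Add(-17, Mul(-1, -21))), Mul(-1, -27, Add(-7, Add(-17, Mul(-1, -21)), Pow(Add(-17, Mul(-1, -21)), 2)))), 2), -2291), Rational(1, 2)) = Pow(Add(Pow(Add(5, Mul(3, Add(-17, 21)), Mul(-1, -27, Add(-7, Add(-17, 21), Pow(Add(-17, 21), 2)))), 2), -2291), Rational(1, 2)) = Pow(Add(Pow(Add(5, Mul(3, 4), Mul(-1, -27, Add(-7, 4, Pow(4, 2)))), 2), -2291), Rational(1, 2)) = Pow(Add(Pow(Add(5, 12, Mul(-1, -27, Add(-7, 4, 16))), 2), -2291), Rational(1, 2)) = Pow(Add(Pow(Add(5, 12, Mul(-1, -27, 13)), 2), -2291), Rational(1, 2)) = Pow(Add(Pow(Add(5, 12, 351), 2), -2291), Rational(1, 2)) = Pow(Add(Pow(368, 2), -2291), Rational(1, 2)) = Pow(Add(135424, -2291), Rational(1, 2)) = Pow(133133, Rational(1, 2)) = Mul(7, Pow(2717, Rational(1, 2)))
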